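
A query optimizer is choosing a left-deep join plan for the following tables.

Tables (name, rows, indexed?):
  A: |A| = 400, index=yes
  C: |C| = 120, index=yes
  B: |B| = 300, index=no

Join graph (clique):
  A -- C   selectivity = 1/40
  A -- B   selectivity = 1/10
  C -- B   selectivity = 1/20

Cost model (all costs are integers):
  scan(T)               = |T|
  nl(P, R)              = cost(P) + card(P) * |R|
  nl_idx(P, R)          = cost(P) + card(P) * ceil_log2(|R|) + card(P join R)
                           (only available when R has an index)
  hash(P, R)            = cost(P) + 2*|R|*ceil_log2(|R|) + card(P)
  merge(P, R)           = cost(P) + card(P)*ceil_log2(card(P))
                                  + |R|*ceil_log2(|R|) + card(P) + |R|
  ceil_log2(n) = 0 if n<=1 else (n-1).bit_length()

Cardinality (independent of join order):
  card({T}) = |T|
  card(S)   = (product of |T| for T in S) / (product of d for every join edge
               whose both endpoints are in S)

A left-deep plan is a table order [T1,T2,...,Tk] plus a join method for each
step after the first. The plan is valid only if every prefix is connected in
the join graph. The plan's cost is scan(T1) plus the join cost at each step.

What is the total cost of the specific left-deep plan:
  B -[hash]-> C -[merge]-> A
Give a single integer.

27880

step 1: scan B: cost=300, card=300
step 2: join C via hash
    card(P join C) = 300*120/(20) = 1800
    cost = 300 + 2*120*7 + 300 = 2280
step 3: join A via merge
    card(P join A) = 1800*400/(40*10) = 1800
    cost = 2280 + 1800*11 + 400*9 + 1800 + 400 = 27880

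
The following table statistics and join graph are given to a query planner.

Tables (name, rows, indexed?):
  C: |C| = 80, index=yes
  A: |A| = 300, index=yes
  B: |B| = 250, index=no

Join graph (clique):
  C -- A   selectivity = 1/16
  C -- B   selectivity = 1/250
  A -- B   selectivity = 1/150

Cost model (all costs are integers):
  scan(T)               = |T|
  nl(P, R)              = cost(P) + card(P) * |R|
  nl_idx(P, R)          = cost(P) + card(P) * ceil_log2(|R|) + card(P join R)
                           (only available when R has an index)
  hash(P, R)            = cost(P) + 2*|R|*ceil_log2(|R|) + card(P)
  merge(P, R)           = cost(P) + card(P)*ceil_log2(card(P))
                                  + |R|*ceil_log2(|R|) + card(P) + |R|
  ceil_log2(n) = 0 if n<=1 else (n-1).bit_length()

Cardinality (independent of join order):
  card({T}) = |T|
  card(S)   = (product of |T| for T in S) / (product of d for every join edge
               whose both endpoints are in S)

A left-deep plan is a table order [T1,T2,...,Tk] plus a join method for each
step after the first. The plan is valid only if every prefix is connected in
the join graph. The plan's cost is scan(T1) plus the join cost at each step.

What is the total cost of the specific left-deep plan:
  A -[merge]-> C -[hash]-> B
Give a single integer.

9440

step 1: scan A: cost=300, card=300
step 2: join C via merge
    card(P join C) = 300*80/(16) = 1500
    cost = 300 + 300*9 + 80*7 + 300 + 80 = 3940
step 3: join B via hash
    card(P join B) = 1500*250/(250*150) = 10
    cost = 3940 + 2*250*8 + 1500 = 9440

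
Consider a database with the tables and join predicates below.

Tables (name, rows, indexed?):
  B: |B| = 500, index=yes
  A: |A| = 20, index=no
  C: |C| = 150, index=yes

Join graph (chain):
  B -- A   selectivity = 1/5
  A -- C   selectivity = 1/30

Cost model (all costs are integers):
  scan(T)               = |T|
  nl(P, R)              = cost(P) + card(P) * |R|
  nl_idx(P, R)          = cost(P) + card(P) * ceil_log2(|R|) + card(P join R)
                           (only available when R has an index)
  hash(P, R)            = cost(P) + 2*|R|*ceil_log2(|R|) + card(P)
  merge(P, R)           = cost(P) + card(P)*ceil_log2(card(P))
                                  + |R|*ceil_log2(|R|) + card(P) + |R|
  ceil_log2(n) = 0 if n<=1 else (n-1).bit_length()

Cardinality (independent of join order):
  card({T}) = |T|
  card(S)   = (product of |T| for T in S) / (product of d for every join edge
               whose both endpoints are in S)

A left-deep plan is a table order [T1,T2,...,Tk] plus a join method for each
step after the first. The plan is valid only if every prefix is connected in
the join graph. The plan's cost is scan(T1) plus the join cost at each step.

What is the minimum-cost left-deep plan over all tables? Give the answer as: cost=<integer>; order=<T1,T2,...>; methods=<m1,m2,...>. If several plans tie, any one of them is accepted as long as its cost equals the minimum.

cost=5600; order=B,A,C; methods=hash,hash

Selinger DP (subsets sized 1..n):
  {B}: scan cost=500, card=500
  {A}: scan cost=20, card=20
  {C}: scan cost=150, card=150
  {AB}: card=2000; try (A,hash)→1200, (B,nl_idx)→2200, (B,merge)→5140, (A,merge)→5620, (B,hash)→9040, (B,nl)→10020 …(+1); best=1200 via (A,hash)
  {AC}: card=100; try (C,nl_idx)→280, (A,hash)→500, (C,merge)→1490, (A,merge)→1620, (C,hash)→2440, (C,nl)→3020 …(+1); best=280 via (C,nl_idx)
  {ABC}: card=10000; try (C,hash)→5600, (B,merge)→6080, (B,hash)→9380, (B,nl_idx)→11180, (C,merge)→26550, (C,nl_idx)→27200 …(+2); best=5600 via (C,hash)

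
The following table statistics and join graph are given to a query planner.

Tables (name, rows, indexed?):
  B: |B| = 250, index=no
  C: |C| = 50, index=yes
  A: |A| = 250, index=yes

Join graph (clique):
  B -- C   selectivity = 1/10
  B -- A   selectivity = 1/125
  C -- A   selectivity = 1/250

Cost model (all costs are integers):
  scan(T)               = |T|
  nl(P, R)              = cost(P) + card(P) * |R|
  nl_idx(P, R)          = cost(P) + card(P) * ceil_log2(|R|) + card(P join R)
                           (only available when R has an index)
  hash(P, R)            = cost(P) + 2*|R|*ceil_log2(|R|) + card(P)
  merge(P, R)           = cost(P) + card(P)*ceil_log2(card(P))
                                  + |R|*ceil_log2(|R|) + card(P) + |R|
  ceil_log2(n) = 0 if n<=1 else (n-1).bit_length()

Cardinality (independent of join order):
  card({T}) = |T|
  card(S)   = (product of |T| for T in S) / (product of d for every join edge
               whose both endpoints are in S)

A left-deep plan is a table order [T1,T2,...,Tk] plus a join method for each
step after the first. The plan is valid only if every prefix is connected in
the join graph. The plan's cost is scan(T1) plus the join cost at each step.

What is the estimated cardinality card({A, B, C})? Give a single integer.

10

Tables in S: A(250), B(250), C(50)
Edges inside S: B-C(d=10), B-A(d=125), C-A(d=250)
numerator = 250 * 250 * 50 = 3125000
denominator = 10 * 125 * 250 = 312500
card(S) = 3125000 / 312500 = 10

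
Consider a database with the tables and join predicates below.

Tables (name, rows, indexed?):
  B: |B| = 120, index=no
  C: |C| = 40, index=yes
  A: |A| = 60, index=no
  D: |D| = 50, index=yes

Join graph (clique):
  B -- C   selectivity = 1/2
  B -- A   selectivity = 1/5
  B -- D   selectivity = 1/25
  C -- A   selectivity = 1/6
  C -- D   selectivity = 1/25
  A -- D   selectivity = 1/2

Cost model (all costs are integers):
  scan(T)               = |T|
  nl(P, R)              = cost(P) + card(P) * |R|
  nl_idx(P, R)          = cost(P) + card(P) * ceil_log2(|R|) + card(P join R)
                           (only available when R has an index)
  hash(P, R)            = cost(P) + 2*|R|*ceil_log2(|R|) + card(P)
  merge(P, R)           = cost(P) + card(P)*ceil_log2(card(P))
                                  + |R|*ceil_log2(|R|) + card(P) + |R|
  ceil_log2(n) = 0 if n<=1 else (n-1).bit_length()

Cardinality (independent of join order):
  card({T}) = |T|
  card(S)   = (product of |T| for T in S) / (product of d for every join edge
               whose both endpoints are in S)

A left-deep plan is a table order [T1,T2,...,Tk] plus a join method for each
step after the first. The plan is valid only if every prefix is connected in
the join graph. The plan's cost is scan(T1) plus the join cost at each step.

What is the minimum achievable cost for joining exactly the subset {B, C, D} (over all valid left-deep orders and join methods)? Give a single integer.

Selinger DP over subsets of {B,C,D}:
  {B}: scan cost=120, card=120
  {C}: scan cost=40, card=40
  {D}: scan cost=50, card=50
  {BC}: card=2400; try (C,hash)→720, (B,merge)→1280, (C,merge)→1360, (B,hash)→1760, (C,nl_idx)→3240, (B,nl)→4840 …(+1); best=720 via (C,hash)
  {BD}: card=240; try (D,hash)→840, (D,nl_idx)→1080, (B,merge)→1360, (D,merge)→1430, (B,hash)→1780, (B,nl)→6050 …(+1); best=840 via (D,hash)
  {CD}: card=80; try (D,nl_idx)→360, (C,nl_idx)→430, (C,hash)→580, (D,merge)→670, (D,hash)→680, (C,merge)→680 …(+2); best=360 via (D,nl_idx)
  {BCD}: card=192; try (C,hash)→1560, (B,merge)→1960, (B,hash)→2120, (C,nl_idx)→2472, (C,merge)→3280, (D,hash)→3720 …(+5); best=1560 via (C,hash)

1560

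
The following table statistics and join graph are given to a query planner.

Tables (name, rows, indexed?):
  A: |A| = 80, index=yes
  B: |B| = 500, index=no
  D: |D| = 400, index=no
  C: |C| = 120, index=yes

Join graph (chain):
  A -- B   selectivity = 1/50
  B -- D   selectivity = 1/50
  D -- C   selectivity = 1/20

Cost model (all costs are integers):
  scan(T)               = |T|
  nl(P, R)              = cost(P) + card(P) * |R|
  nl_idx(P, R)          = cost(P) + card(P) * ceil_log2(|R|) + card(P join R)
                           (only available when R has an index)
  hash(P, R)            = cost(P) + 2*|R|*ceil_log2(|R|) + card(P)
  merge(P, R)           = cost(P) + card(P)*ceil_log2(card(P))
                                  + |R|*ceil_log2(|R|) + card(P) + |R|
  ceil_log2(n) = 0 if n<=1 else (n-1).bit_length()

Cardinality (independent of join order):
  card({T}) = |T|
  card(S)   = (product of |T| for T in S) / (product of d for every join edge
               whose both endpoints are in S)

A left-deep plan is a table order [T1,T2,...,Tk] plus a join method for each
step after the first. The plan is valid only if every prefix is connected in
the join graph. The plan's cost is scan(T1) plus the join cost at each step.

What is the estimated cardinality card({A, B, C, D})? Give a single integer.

Tables in S: A(80), B(500), C(120), D(400)
Edges inside S: A-B(d=50), B-D(d=50), D-C(d=20)
numerator = 80 * 500 * 120 * 400 = 1920000000
denominator = 50 * 50 * 20 = 50000
card(S) = 1920000000 / 50000 = 38400

38400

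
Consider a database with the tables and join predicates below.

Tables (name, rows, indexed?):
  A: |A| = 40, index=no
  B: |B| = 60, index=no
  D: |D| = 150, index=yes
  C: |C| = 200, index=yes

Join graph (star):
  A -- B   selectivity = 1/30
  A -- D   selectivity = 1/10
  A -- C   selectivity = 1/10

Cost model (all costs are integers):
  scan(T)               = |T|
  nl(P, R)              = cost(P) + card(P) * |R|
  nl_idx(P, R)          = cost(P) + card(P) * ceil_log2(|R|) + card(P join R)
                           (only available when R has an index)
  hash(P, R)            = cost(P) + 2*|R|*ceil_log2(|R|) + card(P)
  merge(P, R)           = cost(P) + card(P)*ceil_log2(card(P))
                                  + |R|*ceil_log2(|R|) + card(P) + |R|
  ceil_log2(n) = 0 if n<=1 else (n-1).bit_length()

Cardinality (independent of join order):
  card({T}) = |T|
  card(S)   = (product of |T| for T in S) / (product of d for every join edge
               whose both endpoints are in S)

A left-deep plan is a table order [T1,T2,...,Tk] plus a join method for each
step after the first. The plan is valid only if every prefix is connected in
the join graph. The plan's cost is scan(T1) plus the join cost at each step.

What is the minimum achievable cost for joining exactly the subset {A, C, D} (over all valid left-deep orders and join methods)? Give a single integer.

4080

Selinger DP over subsets of {A,C,D}:
  {A}: scan cost=40, card=40
  {D}: scan cost=150, card=150
  {C}: scan cost=200, card=200
  {AD}: card=600; try (A,hash)→780, (D,nl_idx)→960, (D,merge)→1670, (A,merge)→1780, (D,hash)→2480, (D,nl)→6040 …(+1); best=780 via (A,hash)
  {AC}: card=800; try (A,hash)→880, (C,nl_idx)→1160, (C,merge)→2120, (A,merge)→2280, (C,hash)→3280, (C,nl)→8040 …(+1); best=880 via (A,hash)
  {ACD}: card=12000; try (D,hash)→4080, (C,hash)→4580, (C,merge)→9180, (D,merge)→11030, (C,nl_idx)→17580, (D,nl_idx)→19280 …(+2); best=4080 via (D,hash)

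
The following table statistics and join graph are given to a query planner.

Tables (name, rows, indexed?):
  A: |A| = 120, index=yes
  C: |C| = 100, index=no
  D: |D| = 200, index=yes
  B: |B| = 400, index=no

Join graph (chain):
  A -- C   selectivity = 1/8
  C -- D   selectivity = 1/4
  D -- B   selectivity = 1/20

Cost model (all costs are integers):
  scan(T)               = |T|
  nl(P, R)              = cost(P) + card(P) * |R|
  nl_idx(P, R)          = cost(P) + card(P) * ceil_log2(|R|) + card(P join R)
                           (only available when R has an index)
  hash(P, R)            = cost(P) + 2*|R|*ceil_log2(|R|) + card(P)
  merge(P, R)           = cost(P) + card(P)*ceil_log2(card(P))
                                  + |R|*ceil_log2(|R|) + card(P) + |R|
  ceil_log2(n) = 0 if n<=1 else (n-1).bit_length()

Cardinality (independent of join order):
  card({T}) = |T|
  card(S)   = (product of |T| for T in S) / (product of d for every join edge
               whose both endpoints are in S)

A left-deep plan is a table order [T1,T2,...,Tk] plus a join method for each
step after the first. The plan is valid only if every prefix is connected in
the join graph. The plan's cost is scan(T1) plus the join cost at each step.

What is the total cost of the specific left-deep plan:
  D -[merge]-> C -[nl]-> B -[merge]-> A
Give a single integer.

3803760

step 1: scan D: cost=200, card=200
step 2: join C via merge
    card(P join C) = 200*100/(4) = 5000
    cost = 200 + 200*8 + 100*7 + 200 + 100 = 2800
step 3: join B via nl
    card(P join B) = 5000*400/(20) = 100000
    cost = 2800 + 5000*400 = 2002800
step 4: join A via merge
    card(P join A) = 100000*120/(8) = 1500000
    cost = 2002800 + 100000*17 + 120*7 + 100000 + 120 = 3803760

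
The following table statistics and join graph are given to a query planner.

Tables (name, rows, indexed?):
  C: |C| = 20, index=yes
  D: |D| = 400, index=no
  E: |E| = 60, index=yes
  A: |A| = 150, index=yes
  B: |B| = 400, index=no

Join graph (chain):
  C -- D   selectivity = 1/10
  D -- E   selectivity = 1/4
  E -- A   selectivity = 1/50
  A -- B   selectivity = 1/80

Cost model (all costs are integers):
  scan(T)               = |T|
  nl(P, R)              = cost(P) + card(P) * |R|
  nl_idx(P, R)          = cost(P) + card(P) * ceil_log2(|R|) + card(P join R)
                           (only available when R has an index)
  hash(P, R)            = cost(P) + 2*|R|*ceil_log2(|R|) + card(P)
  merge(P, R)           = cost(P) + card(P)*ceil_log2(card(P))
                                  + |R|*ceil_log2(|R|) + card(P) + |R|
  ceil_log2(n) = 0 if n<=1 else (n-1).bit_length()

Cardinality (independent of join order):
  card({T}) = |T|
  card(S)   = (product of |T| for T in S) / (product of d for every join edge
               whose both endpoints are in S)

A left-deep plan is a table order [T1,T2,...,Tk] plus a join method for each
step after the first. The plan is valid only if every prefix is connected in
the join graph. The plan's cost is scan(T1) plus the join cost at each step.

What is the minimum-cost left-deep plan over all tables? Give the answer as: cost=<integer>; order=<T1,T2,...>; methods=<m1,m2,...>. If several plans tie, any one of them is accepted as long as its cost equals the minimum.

Selinger DP (subsets sized 1..n):
  {C}: scan cost=20, card=20
  {D}: scan cost=400, card=400
  {E}: scan cost=60, card=60
  {A}: scan cost=150, card=150
  {B}: scan cost=400, card=400
  {CD}: card=800; try (C,hash)→1000, (C,nl_idx)→3200, (D,merge)→4140, (C,merge)→4520, (D,hash)→7240, (D,nl)→8020 …(+1); best=1000 via (C,hash)
  {DE}: card=6000; try (E,hash)→1520, (D,merge)→4480, (E,merge)→4820, (D,hash)→7320, (E,nl_idx)→8800, (D,nl)→24060 …(+1); best=1520 via (E,hash)
  {AE}: card=180; try (A,nl_idx)→720, (E,hash)→1020, (E,nl_idx)→1230, (A,merge)→1830, (E,merge)→1920, (A,hash)→2520 …(+2); best=720 via (A,nl_idx)
  {AB}: card=750; try (A,hash)→3200, (A,nl_idx)→4350, (B,merge)→5500, (A,merge)→5750, (B,hash)→7500, (B,nl)→60150 …(+1); best=3200 via (A,hash)
  {CDE}: card=12000; try (E,hash)→2520, (C,hash)→7720, (E,merge)→10220, (E,nl_idx)→17800, (C,nl_idx)→43520, (E,nl)→49000 …(+2); best=2520 via (E,hash)
  {ADE}: card=18000; try (D,merge)→6340, (D,hash)→8100, (A,hash)→9920, (A,nl_idx)→67520, (D,nl)→72720, (A,merge)→86870 …(+1); best=6340 via (D,merge)
  {ABE}: card=900; try (E,hash)→4670, (B,merge)→6340, (B,hash)→8100, (E,nl_idx)→8600, (E,merge)→11870, (E,nl)→48200 …(+1); best=4670 via (E,hash)
  {ACDE}: card=36000; try (A,hash)→16920, (C,hash)→24540, (C,nl_idx)→132340, (A,nl_idx)→134520, (A,merge)→183870, (C,merge)→294460 …(+2); best=16920 via (A,hash)
  {ABDE}: card=90000; try (D,hash)→12770, (D,merge)→18570, (B,hash)→31540, (B,merge)→298340, (D,nl)→364670, (B,nl)→7206340; best=12770 via (D,hash)
  {ABCDE}: card=180000; try (B,hash)→60120, (C,hash)→102970, (B,merge)→632920, (C,nl_idx)→642770, (C,merge)→1632890, (C,nl)→1812770 …(+1); best=60120 via (B,hash)

cost=60120; order=D,C,E,A,B; methods=hash,hash,hash,hash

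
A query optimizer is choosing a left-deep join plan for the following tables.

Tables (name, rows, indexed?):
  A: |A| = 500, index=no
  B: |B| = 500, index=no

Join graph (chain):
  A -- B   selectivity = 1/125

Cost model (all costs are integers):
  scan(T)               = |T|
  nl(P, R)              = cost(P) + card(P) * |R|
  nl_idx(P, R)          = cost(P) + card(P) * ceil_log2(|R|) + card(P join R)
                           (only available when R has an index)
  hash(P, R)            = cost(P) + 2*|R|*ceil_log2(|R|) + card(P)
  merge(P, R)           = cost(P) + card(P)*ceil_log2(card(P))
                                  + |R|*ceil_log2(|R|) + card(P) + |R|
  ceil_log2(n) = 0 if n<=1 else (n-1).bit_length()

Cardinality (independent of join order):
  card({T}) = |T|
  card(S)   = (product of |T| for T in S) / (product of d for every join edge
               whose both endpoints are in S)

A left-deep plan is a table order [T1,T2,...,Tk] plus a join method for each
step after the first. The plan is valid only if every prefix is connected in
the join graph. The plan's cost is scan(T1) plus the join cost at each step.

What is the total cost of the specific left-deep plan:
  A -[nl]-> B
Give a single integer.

step 1: scan A: cost=500, card=500
step 2: join B via nl
    card(P join B) = 500*500/(125) = 2000
    cost = 500 + 500*500 = 250500

250500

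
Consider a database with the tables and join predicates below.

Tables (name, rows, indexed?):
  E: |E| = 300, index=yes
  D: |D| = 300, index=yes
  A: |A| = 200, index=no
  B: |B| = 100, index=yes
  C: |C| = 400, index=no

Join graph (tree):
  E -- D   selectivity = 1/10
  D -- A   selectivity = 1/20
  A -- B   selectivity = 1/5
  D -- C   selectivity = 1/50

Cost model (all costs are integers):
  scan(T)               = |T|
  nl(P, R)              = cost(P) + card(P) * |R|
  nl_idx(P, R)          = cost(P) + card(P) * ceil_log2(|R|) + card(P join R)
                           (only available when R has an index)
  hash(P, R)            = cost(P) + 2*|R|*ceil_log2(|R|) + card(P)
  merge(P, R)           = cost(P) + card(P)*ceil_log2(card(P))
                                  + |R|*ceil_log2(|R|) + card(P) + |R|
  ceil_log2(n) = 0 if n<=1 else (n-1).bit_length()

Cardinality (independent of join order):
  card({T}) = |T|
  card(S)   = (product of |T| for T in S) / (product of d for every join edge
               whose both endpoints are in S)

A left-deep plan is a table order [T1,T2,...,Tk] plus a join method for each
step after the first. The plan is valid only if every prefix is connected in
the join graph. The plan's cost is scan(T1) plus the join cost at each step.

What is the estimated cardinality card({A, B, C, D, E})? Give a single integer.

Tables in S: A(200), B(100), C(400), D(300), E(300)
Edges inside S: E-D(d=10), D-A(d=20), A-B(d=5), D-C(d=50)
numerator = 200 * 100 * 400 * 300 * 300 = 720000000000
denominator = 10 * 20 * 5 * 50 = 50000
card(S) = 720000000000 / 50000 = 14400000

14400000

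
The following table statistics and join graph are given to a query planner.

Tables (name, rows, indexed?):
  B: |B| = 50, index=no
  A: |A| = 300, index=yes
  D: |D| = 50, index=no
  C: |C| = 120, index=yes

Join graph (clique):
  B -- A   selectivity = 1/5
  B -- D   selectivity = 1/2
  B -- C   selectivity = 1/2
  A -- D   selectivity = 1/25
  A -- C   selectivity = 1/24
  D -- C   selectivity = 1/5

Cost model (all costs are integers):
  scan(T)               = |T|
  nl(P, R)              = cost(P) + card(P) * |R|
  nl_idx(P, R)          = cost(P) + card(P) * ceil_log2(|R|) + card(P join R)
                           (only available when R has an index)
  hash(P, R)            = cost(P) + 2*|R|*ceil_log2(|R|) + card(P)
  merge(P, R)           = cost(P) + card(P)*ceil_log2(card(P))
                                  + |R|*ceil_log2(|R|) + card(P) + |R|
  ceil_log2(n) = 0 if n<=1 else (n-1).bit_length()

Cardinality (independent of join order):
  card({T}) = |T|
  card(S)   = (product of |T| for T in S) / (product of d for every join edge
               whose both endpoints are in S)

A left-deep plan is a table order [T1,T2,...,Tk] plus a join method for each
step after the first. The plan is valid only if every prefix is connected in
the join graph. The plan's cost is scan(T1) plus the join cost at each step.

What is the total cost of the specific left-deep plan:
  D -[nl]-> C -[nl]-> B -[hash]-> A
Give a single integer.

step 1: scan D: cost=50, card=50
step 2: join C via nl
    card(P join C) = 50*120/(5) = 1200
    cost = 50 + 50*120 = 6050
step 3: join B via nl
    card(P join B) = 1200*50/(2*2) = 15000
    cost = 6050 + 1200*50 = 66050
step 4: join A via hash
    card(P join A) = 15000*300/(5*25*24) = 1500
    cost = 66050 + 2*300*9 + 15000 = 86450

86450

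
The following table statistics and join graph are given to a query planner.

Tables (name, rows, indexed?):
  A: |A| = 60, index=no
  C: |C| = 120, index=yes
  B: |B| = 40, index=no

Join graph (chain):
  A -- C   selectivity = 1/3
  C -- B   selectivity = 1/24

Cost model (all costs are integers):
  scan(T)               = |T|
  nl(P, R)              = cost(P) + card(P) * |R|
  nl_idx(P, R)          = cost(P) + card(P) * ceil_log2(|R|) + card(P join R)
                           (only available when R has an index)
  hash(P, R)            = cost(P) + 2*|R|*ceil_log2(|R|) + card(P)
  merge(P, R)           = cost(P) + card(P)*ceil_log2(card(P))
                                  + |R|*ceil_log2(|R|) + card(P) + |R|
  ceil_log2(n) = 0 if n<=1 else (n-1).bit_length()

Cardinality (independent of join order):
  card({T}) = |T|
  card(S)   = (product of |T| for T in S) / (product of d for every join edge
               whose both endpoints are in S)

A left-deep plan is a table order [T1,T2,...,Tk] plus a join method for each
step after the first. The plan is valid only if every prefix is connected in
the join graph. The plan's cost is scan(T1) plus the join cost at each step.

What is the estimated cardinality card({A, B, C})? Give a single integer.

4000

Tables in S: A(60), B(40), C(120)
Edges inside S: A-C(d=3), C-B(d=24)
numerator = 60 * 40 * 120 = 288000
denominator = 3 * 24 = 72
card(S) = 288000 / 72 = 4000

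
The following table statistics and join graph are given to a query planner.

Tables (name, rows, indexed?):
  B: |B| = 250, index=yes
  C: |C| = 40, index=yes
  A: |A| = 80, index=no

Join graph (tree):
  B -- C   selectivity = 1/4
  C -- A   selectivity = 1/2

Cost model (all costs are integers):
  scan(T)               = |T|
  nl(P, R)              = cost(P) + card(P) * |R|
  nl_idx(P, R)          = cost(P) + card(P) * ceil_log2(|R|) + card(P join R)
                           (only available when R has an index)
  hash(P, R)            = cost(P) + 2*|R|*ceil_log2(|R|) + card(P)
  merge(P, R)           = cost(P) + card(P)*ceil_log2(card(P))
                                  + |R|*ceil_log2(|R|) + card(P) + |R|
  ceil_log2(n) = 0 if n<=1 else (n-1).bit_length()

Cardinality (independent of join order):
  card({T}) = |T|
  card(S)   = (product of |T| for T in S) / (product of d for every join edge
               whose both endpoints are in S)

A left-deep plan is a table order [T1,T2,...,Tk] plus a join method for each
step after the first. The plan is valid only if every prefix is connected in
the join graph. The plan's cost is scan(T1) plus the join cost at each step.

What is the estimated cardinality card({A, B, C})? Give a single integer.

100000

Tables in S: A(80), B(250), C(40)
Edges inside S: B-C(d=4), C-A(d=2)
numerator = 80 * 250 * 40 = 800000
denominator = 4 * 2 = 8
card(S) = 800000 / 8 = 100000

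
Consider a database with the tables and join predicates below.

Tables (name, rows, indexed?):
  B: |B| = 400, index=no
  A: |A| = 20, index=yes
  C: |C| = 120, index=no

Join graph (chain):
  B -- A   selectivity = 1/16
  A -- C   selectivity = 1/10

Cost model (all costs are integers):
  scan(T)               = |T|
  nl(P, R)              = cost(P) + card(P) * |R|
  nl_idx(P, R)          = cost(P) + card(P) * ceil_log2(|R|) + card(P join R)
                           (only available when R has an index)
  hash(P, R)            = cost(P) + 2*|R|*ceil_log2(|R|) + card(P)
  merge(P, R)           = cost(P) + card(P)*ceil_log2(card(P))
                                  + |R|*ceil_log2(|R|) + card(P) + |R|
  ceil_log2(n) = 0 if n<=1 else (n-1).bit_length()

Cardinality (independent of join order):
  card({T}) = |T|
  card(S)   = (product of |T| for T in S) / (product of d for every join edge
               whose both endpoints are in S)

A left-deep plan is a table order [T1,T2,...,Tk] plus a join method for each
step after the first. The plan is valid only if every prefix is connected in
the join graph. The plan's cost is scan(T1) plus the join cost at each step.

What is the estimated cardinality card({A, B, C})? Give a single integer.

Tables in S: A(20), B(400), C(120)
Edges inside S: B-A(d=16), A-C(d=10)
numerator = 20 * 400 * 120 = 960000
denominator = 16 * 10 = 160
card(S) = 960000 / 160 = 6000

6000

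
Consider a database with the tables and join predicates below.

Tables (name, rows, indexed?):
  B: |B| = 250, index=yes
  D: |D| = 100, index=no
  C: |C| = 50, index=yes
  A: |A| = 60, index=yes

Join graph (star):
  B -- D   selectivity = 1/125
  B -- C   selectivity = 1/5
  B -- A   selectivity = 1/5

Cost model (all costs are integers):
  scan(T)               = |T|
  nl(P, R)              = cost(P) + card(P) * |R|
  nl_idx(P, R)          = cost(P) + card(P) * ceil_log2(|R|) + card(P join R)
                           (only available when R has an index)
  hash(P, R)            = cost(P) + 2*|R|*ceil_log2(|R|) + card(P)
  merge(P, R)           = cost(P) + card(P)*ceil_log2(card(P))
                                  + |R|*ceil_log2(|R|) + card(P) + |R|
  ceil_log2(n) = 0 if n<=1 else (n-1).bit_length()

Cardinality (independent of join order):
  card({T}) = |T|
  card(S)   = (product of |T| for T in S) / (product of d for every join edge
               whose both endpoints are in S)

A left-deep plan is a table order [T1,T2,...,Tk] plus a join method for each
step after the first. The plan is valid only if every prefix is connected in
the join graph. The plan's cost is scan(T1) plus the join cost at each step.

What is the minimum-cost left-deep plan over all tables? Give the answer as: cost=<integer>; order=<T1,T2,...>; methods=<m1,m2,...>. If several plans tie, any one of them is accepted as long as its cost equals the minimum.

cost=4620; order=D,B,C,A; methods=nl_idx,hash,hash

Selinger DP (subsets sized 1..n):
  {B}: scan cost=250, card=250
  {D}: scan cost=100, card=100
  {C}: scan cost=50, card=50
  {A}: scan cost=60, card=60
  {BD}: card=200; try (B,nl_idx)→1100, (D,hash)→1900, (B,merge)→3150, (D,merge)→3300, (B,hash)→4200, (B,nl)→25100 …(+1); best=1100 via (B,nl_idx)
  {BC}: card=2500; try (C,hash)→1100, (B,merge)→2650, (C,merge)→2850, (B,nl_idx)→2950, (B,hash)→4100, (C,nl_idx)→4250 …(+2); best=1100 via (C,hash)
  {AB}: card=3000; try (A,hash)→1220, (B,merge)→2730, (A,merge)→2920, (B,nl_idx)→3540, (B,hash)→4120, (A,nl_idx)→4750 …(+2); best=1220 via (A,hash)
  {BCD}: card=2000; try (C,hash)→1900, (C,merge)→3250, (C,nl_idx)→4300, (D,hash)→5000, (C,nl)→11100, (D,merge)→34400 …(+1); best=1900 via (C,hash)
  {ABD}: card=2400; try (A,hash)→2020, (A,merge)→3320, (A,nl_idx)→4700, (D,hash)→5620, (A,nl)→13100, (D,merge)→41020 …(+1); best=2020 via (A,hash)
  {ABC}: card=30000; try (A,hash)→4320, (C,hash)→4820, (A,merge)→34020, (C,merge)→40570, (A,nl_idx)→46100, (C,nl_idx)→49220 …(+2); best=4320 via (A,hash)
  {ABCD}: card=24000; try (A,hash)→4620, (C,hash)→5020, (A,merge)→26320, (C,merge)→33570, (D,hash)→35720, (A,nl_idx)→37900 …(+5); best=4620 via (A,hash)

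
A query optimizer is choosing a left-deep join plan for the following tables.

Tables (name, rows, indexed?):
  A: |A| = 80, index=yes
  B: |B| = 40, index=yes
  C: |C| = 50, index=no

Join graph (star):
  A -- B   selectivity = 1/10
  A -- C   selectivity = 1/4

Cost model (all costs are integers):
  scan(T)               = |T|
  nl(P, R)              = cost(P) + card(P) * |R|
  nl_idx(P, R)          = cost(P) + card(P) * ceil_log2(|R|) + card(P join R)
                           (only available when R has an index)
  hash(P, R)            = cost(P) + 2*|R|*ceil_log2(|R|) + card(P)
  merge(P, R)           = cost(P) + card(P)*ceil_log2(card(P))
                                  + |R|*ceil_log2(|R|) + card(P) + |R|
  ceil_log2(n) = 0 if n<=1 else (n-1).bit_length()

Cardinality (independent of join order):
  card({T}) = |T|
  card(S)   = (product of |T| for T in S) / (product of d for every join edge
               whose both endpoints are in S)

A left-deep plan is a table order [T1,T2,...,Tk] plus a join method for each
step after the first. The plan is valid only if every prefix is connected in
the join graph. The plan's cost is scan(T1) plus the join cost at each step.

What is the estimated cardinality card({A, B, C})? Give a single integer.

4000

Tables in S: A(80), B(40), C(50)
Edges inside S: A-B(d=10), A-C(d=4)
numerator = 80 * 40 * 50 = 160000
denominator = 10 * 4 = 40
card(S) = 160000 / 40 = 4000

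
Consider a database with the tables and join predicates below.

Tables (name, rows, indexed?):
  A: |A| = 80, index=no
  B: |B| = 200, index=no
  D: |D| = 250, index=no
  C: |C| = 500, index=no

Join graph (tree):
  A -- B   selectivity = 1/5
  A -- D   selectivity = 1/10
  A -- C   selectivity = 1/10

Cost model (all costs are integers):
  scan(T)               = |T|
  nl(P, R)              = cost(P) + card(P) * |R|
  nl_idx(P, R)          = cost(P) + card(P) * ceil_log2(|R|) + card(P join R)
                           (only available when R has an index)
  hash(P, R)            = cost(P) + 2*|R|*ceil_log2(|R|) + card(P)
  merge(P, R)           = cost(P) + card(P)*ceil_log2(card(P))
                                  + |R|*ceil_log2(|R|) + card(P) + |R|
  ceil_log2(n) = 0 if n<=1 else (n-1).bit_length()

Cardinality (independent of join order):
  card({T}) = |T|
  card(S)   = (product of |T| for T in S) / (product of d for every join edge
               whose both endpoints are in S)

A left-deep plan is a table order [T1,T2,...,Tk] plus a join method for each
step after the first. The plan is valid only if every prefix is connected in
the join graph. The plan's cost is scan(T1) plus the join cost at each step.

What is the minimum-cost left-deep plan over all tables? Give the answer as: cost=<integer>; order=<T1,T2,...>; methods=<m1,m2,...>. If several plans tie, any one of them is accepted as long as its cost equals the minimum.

Selinger DP (subsets sized 1..n):
  {A}: scan cost=80, card=80
  {B}: scan cost=200, card=200
  {D}: scan cost=250, card=250
  {C}: scan cost=500, card=500
  {AB}: card=3200; try (A,hash)→1520, (B,merge)→2520, (A,merge)→2640, (B,hash)→3360, (B,nl)→16080, (A,nl)→16200; best=1520 via (A,hash)
  {AD}: card=2000; try (A,hash)→1620, (D,merge)→2970, (A,merge)→3140, (D,hash)→4160, (D,nl)→20080, (A,nl)→20250; best=1620 via (A,hash)
  {AC}: card=4000; try (A,hash)→2120, (C,merge)→5720, (A,merge)→6140, (C,hash)→9160, (C,nl)→40080, (A,nl)→40500; best=2120 via (A,hash)
  {ABD}: card=80000; try (B,hash)→6820, (D,hash)→8720, (B,merge)→27420, (D,merge)→45370, (B,nl)→401620, (D,nl)→801520; best=6820 via (B,hash)
  {ABC}: card=160000; try (B,hash)→9320, (C,hash)→13720, (C,merge)→48120, (B,merge)→55920, (B,nl)→802120, (C,nl)→1601520; best=9320 via (B,hash)
  {ACD}: card=100000; try (D,hash)→10120, (C,hash)→12620, (C,merge)→30620, (D,merge)→56370, (C,nl)→1001620, (D,nl)→1002120; best=10120 via (D,hash)
  {ABCD}: card=4000000; try (C,hash)→95820, (B,hash)→113320, (D,hash)→173320, (C,merge)→1451820, (B,merge)→1811920, (D,merge)→3051570 …(+3); best=95820 via (C,hash)

cost=95820; order=D,A,B,C; methods=hash,hash,hash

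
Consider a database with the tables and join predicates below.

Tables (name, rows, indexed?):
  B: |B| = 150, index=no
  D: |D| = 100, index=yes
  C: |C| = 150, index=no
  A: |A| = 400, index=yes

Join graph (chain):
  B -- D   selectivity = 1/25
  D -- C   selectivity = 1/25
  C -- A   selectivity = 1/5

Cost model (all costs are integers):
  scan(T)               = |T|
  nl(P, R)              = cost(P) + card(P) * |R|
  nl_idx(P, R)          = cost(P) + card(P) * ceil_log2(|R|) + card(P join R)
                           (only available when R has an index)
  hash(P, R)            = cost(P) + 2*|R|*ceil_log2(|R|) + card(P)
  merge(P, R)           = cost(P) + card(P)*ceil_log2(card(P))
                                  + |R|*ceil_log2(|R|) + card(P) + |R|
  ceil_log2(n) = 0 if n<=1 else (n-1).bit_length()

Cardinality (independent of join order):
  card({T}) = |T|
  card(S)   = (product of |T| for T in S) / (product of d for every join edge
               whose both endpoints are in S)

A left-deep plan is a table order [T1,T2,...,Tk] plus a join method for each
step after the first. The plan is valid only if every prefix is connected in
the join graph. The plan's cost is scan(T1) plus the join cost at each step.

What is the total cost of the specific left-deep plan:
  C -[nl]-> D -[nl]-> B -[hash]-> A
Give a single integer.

step 1: scan C: cost=150, card=150
step 2: join D via nl
    card(P join D) = 150*100/(25) = 600
    cost = 150 + 150*100 = 15150
step 3: join B via nl
    card(P join B) = 600*150/(25) = 3600
    cost = 15150 + 600*150 = 105150
step 4: join A via hash
    card(P join A) = 3600*400/(5) = 288000
    cost = 105150 + 2*400*9 + 3600 = 115950

115950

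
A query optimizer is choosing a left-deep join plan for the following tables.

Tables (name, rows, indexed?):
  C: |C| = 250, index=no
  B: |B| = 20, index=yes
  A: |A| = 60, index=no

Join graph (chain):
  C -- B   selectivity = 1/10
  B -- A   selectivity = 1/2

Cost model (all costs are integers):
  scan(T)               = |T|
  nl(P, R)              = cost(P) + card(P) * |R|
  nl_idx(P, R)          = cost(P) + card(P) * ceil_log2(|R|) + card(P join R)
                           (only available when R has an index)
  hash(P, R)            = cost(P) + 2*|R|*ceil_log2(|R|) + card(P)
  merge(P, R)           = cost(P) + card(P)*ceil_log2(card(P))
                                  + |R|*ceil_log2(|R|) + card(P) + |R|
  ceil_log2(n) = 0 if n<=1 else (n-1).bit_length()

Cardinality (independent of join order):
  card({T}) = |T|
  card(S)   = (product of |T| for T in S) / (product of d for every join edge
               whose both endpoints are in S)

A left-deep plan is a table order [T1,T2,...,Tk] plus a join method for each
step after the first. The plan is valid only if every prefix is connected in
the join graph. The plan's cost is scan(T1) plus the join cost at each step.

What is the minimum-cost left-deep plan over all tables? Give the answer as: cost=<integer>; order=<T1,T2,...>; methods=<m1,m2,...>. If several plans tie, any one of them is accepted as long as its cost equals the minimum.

cost=1920; order=C,B,A; methods=hash,hash

Selinger DP (subsets sized 1..n):
  {C}: scan cost=250, card=250
  {B}: scan cost=20, card=20
  {A}: scan cost=60, card=60
  {BC}: card=500; try (B,hash)→700, (B,nl_idx)→2000, (C,merge)→2390, (B,merge)→2620, (C,hash)→4040, (C,nl)→5020 …(+1); best=700 via (B,hash)
  {AB}: card=600; try (B,hash)→320, (A,merge)→560, (B,merge)→600, (A,hash)→760, (B,nl_idx)→960, (A,nl)→1220 …(+1); best=320 via (B,hash)
  {ABC}: card=15000; try (A,hash)→1920, (C,hash)→4920, (A,merge)→6120, (C,merge)→9170, (A,nl)→30700, (C,nl)→150320; best=1920 via (A,hash)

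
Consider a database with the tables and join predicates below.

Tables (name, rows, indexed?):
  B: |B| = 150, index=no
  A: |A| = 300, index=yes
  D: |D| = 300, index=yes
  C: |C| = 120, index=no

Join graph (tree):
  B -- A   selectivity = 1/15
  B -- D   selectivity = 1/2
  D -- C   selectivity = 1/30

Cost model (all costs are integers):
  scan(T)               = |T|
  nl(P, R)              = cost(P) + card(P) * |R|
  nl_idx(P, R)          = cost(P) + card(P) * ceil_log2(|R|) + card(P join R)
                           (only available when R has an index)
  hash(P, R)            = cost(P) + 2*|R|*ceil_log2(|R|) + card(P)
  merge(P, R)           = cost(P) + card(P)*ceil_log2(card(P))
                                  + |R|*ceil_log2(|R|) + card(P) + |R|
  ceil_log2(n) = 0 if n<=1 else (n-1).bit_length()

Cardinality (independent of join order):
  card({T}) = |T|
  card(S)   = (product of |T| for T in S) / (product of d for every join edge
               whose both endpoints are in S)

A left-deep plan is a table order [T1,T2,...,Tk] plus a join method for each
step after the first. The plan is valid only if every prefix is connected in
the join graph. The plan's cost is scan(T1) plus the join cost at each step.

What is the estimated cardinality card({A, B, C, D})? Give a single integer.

1800000

Tables in S: A(300), B(150), C(120), D(300)
Edges inside S: B-A(d=15), B-D(d=2), D-C(d=30)
numerator = 300 * 150 * 120 * 300 = 1620000000
denominator = 15 * 2 * 30 = 900
card(S) = 1620000000 / 900 = 1800000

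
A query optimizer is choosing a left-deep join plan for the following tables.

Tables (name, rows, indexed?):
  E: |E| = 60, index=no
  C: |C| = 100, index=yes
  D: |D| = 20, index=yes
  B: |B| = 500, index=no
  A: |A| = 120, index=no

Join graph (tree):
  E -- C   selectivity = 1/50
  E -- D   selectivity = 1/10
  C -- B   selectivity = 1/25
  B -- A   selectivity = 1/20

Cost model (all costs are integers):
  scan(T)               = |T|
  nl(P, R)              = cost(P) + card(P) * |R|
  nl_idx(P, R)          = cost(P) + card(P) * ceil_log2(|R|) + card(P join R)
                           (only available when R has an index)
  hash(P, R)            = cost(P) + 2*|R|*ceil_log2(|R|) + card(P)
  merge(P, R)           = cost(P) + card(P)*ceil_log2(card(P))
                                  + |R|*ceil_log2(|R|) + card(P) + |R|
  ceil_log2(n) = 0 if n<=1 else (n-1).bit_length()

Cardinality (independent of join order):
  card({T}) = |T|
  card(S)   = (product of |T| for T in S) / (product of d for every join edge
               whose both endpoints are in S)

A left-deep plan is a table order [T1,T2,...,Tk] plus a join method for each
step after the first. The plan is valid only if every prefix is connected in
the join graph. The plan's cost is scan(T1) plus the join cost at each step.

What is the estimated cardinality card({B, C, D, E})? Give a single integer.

4800

Tables in S: B(500), C(100), D(20), E(60)
Edges inside S: E-C(d=50), E-D(d=10), C-B(d=25)
numerator = 500 * 100 * 20 * 60 = 60000000
denominator = 50 * 10 * 25 = 12500
card(S) = 60000000 / 12500 = 4800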